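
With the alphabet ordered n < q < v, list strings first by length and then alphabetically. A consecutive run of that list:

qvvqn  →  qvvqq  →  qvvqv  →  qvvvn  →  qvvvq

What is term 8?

vnnnq

Advancing 3 positions from qvvvq through qvvvq → qvvvv → vnnnn reaches term 8.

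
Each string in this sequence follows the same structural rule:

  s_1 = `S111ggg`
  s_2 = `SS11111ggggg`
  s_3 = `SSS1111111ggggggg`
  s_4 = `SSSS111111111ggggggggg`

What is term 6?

SSSSSS1111111111111ggggggggggggg

Reading off run lengths: S runs 1, 2, 3, 4; 1 runs 3, 5, 7, 9; g runs 3, 5, 7, 9 — each is linear in n (n = 1, 2, …).
Setting n = 6 gives 6, 13, 13 characters in each block.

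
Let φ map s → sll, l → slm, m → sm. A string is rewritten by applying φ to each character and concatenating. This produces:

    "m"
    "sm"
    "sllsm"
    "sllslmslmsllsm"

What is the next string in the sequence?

Applying the rule to each of the 14 symbols of sllslmslmsllsm gives the pieces sll slm slm sll slm sm sll slm sm sll slm slm sll sm, which concatenate to the answer.

sllslmslmsllslmsmsllslmsmsllslmslmsllsm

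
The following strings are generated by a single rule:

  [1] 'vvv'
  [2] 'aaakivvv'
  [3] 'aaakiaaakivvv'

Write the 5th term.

Every step adds aaaki at the front: s(k+1) = aaaki·s(k).
From aaakiaaakivvv, 2 further steps: aaakiaaakivvv → aaakiaaakiaaakivvv → (answer).

aaakiaaakiaaakiaaakivvv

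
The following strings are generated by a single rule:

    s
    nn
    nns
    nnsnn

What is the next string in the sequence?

nnsnnnns

Each term (from the third on) is the previous term followed by the one before it: term 3 = nn·s = nns.
The next term joins nnsnn and nns.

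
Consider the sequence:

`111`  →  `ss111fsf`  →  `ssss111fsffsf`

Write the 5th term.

ssssssss111fsffsffsffsf

s(k+1) = ss·s(k)·fsf, so each term gains ss as a prefix and fsf as a suffix.
From ssss111fsffsf, 2 further steps: ssss111fsffsf → ssssss111fsffsffsf → (answer).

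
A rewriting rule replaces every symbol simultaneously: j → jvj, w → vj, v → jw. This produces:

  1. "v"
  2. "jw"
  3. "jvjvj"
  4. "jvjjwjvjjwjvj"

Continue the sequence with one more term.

jvjjwjvjjvjvjjvjjwjvjjvjvjjvjjwjvj

Replace each of the 13 characters of jvjjwjvjjwjvj in place — jvj jw jvj jvj vj jvj jw jvj jvj vj jvj jw jvj — and concatenate.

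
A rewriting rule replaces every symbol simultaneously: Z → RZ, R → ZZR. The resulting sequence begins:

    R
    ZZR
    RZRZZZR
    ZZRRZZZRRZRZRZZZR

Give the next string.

Rewriting the 17 symbols of ZZRRZZZRRZRZRZZZR one by one yields RZ RZ ZZR ZZR RZ RZ RZ ZZR ZZR RZ ZZR RZ ZZR RZ RZ RZ ZZR; concatenated:

RZRZZZRZZRRZRZRZZZRZZRRZZZRRZZZRRZRZRZZZR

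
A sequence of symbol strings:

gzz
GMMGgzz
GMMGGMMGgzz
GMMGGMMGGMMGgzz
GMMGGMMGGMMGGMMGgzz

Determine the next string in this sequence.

GMMGGMMGGMMGGMMGGMMGgzz

Every step adds GMMG at the front: s(k+1) = GMMG·s(k).
One more step from GMMGGMMGGMMGGMMGgzz gives the answer.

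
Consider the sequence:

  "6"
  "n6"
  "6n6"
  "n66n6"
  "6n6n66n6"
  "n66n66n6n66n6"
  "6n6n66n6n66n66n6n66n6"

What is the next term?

This is a Fibonacci-style word recurrence s(k) = s(k−2)·s(k−1): e.g. 6·n6 = 6n6.
So term 8 is n66n66n6n66n6·6n6n66n6n66n66n6n66n6.

n66n66n6n66n66n6n66n6n66n66n6n66n6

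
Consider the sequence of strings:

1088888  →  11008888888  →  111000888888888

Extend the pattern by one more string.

1111000088888888888

Reading off run lengths: 1 runs 1, 2, 3; 0 runs 1, 2, 3; 8 runs 5, 7, 9 — each is linear in n, where the shown terms are n = 2, 3, 4.
For the next term, n = 5, so the run lengths are 4, 4, 11.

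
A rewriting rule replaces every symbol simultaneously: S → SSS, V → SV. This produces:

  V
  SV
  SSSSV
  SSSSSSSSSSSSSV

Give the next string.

φ(SSSSSSSSSSSSSV) expands symbol-by-symbol to SSS SSS SSS SSS SSS SSS SSS SSS SSS SSS SSS SSS SSS SV; joining the 14 pieces gives the next term.

SSSSSSSSSSSSSSSSSSSSSSSSSSSSSSSSSSSSSSSSV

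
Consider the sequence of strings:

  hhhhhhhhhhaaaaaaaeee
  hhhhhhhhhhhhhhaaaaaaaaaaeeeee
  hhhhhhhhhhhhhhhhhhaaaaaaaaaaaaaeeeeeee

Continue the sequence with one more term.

hhhhhhhhhhhhhhhhhhhhhhaaaaaaaaaaaaaaaaeeeeeeeee

Reading off run lengths: h runs 10, 14, 18; a runs 7, 10, 13; e runs 3, 5, 7 — each is linear in n, where the shown terms are n = 2, 3, 4.
For the next term, n = 5, so the run lengths are 22, 16, 9.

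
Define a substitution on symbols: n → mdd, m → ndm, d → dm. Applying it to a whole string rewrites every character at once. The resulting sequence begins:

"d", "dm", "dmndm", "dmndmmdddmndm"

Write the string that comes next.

dmndmmdddmndmndmdmdmdmndmmdddmndm

Applying the rule to each of the 13 symbols of dmndmmdddmndm gives the pieces dm ndm mdd dm ndm ndm dm dm dm ndm mdd dm ndm, which concatenate to the answer.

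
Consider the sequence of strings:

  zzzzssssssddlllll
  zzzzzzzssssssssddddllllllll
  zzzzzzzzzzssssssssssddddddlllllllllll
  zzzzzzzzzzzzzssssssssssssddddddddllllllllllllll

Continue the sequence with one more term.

Term n consists of 3n-2 z's, followed by 2n+2 s's, followed by 2n-2 d's, followed by 3n-1 l's, where the shown terms are n = 2, 3, 4, 5.
For the next term, n = 6, so the run lengths are 16, 14, 10, 17.

zzzzzzzzzzzzzzzzssssssssssssssddddddddddlllllllllllllllll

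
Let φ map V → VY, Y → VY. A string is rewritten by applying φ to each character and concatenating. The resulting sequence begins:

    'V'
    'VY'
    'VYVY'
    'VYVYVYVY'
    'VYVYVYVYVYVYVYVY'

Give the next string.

VYVYVYVYVYVYVYVYVYVYVYVYVYVYVYVY

Replace each of the 16 characters of VYVYVYVYVYVYVYVY in place — VY VY VY VY VY VY VY VY VY VY VY VY VY VY VY VY — and concatenate.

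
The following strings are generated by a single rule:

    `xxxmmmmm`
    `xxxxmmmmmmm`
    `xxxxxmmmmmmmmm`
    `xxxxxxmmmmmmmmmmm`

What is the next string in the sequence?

xxxxxxxmmmmmmmmmmmmm

Term n consists of n+1 x's, followed by 2n+1 m's, where the shown terms are n = 2, 3, 4, 5.
Setting n = 6 gives 7, 13 characters in each block.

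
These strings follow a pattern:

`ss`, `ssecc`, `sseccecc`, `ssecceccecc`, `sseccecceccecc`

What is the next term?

Each term is the previous one with ecc appended.
So the next term is sseccecceccecc·ecc.

ssecceccecceccecc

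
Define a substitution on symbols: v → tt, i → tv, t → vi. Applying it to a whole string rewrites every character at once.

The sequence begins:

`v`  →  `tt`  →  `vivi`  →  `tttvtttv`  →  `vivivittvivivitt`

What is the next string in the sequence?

Rewriting the 16 symbols of vivivittvivivitt one by one yields tt tv tt tv tt tv vi vi tt tv tt tv tt tv vi vi; concatenated:

tttvtttvtttvvivitttvtttvtttvvivi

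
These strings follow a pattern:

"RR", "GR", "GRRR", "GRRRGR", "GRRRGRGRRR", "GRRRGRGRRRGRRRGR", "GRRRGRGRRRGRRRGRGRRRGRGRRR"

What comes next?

This is a Fibonacci-style word recurrence s(k) = s(k−1)·s(k−2): e.g. GR·RR = GRRR.
So term 8 is GRRRGRGRRRGRRRGRGRRRGRGRRR·GRRRGRGRRRGRRRGR.

GRRRGRGRRRGRRRGRGRRRGRGRRRGRRRGRGRRRGRRRGR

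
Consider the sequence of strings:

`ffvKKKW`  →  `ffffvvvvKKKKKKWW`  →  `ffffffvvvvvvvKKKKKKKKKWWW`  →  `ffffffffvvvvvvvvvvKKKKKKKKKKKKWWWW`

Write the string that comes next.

Each string has the form f^{2n} v^{3n-2} K^{3n} W^{n} (n = 1, 2, …).
Setting n = 5 gives 10, 13, 15, 5 characters in each block.

ffffffffffvvvvvvvvvvvvvKKKKKKKKKKKKKKKWWWWW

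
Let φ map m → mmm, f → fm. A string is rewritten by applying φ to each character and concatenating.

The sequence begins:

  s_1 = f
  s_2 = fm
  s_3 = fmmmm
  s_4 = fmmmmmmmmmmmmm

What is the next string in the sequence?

fmmmmmmmmmmmmmmmmmmmmmmmmmmmmmmmmmmmmmmmm

Replace each of the 14 characters of fmmmmmmmmmmmmm in place — fm mmm mmm mmm mmm mmm mmm mmm mmm mmm mmm mmm mmm mmm — and concatenate.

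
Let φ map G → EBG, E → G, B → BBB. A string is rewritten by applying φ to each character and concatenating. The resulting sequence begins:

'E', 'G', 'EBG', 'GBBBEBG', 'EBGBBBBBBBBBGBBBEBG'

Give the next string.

Rewriting the 19 symbols of EBGBBBBBBBBBGBBBEBG one by one yields G BBB EBG BBB BBB BBB BBB BBB BBB BBB BBB BBB EBG BBB BBB BBB G BBB EBG; concatenated:

GBBBEBGBBBBBBBBBBBBBBBBBBBBBBBBBBBEBGBBBBBBBBBGBBBEBG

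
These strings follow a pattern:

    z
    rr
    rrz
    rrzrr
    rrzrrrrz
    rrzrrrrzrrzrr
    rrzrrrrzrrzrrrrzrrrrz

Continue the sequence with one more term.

From term 3 onward, concatenate the last term with the second-to-last: rr·z = rrz, rrz·rr = rrzrr, …
Continuing: rrzrrrrzrrzrrrrzrrrrz · rrzrrrrzrrzrr gives term 8.

rrzrrrrzrrzrrrrzrrrrzrrzrrrrzrrzrr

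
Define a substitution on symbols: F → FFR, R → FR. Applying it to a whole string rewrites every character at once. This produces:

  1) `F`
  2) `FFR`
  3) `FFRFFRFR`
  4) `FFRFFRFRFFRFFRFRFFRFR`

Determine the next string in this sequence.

Applying the rule to each of the 21 symbols of FFRFFRFRFFRFFRFRFFRFR gives the pieces FFR FFR FR FFR FFR FR FFR FR FFR FFR FR FFR FFR FR FFR FR FFR FFR FR FFR FR, which concatenate to the answer.

FFRFFRFRFFRFFRFRFFRFRFFRFFRFRFFRFFRFRFFRFRFFRFFRFRFFRFR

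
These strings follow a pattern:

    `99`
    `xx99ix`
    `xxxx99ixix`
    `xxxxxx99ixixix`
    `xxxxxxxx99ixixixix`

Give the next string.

xxxxxxxxxx99ixixixixix

Every step adds xx to the front and ix to the end of the previous string.
One more step from xxxxxxxx99ixixixix gives the answer.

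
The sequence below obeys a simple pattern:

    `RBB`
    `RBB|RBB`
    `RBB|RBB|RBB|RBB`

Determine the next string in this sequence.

s(k+1) = s(k)·|·s(k) — each term doubles the last with '|' between the halves.
So the next term is two copies of RBB|RBB|RBB|RBB with '|' between the halves.

RBB|RBB|RBB|RBB|RBB|RBB|RBB|RBB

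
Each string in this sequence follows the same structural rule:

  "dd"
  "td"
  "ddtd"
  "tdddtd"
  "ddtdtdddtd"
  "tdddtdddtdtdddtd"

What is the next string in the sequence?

This is a Fibonacci-style word recurrence s(k) = s(k−2)·s(k−1): e.g. dd·td = ddtd.
Continuing: ddtdtdddtd · tdddtdddtdtdddtd gives term 7.

ddtdtdddtdtdddtdddtdtdddtd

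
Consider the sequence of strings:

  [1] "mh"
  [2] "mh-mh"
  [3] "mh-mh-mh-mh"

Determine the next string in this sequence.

s(k+1) = s(k)·-·s(k) — each term doubles the last with '-' between the halves.
So the next term is two copies of mh-mh-mh-mh with '-' between the halves.

mh-mh-mh-mh-mh-mh-mh-mh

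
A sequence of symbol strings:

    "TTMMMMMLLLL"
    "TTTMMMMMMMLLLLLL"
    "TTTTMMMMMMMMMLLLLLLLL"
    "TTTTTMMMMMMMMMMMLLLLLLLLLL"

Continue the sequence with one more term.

Term n consists of n T's, followed by 2n+1 M's, followed by 2n L's, where the shown terms are n = 2, 3, 4, 5.
Setting n = 6 gives 6, 13, 12 characters in each block.

TTTTTTMMMMMMMMMMMMMLLLLLLLLLLLL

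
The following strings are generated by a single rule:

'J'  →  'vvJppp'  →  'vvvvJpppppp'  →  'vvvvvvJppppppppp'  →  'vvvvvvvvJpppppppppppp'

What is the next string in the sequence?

vvvvvvvvvvJppppppppppppppp

Each term wraps the previous one in vv on the left and ppp on the right.
One more step from vvvvvvvvJpppppppppppp gives the answer.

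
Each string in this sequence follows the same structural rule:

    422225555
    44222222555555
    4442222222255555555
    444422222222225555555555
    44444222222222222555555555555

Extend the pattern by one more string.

Each string has the form 4^{n-1} 2^{2n} 5^{2n}, where the shown terms are n = 2, 3, 4, 5, 6.
For the next term, n = 7, so the run lengths are 6, 14, 14.

4444442222222222222255555555555555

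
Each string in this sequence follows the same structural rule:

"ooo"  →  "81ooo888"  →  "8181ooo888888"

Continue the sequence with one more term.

Each term wraps the previous one in 81 on the left and 888 on the right.
One more step from 8181ooo888888 gives the answer.

818181ooo888888888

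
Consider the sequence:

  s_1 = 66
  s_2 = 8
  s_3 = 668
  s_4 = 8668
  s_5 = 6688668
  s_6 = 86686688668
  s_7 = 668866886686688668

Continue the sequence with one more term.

Each term (from the third on) is the two preceding terms concatenated in order: term 3 = 66·8 = 668.
The next term joins 86686688668 and 668866886686688668.

86686688668668866886686688668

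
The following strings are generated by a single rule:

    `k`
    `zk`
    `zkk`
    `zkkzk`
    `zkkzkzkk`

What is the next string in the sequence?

This is a Fibonacci-style word recurrence s(k) = s(k−1)·s(k−2): e.g. zk·k = zkk.
Continuing: zkkzkzkk · zkkzk gives term 6.

zkkzkzkkzkkzk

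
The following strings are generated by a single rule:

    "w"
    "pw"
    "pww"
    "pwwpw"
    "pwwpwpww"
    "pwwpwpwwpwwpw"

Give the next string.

Each term (from the third on) is the previous term followed by the one before it: term 3 = pw·w = pww.
Continuing: pwwpwpwwpwwpw · pwwpwpww gives term 7.

pwwpwpwwpwwpwpwwpwpww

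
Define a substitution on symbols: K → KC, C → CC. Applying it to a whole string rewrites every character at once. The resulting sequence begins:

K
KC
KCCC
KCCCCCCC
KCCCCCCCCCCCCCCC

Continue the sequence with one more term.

KCCCCCCCCCCCCCCCCCCCCCCCCCCCCCCC

φ(KCCCCCCCCCCCCCCC) expands symbol-by-symbol to KC CC CC CC CC CC CC CC CC CC CC CC CC CC CC CC; joining the 16 pieces gives the next term.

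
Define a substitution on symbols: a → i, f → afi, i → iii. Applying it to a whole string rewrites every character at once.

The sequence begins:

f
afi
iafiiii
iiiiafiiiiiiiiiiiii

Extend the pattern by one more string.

iiiiiiiiiiiiiafiiiiiiiiiiiiiiiiiiiiiiiiiiiiiiiiiiiiiiii

Applying the rule to each of the 19 symbols of iiiiafiiiiiiiiiiiii gives the pieces iii iii iii iii i afi iii iii iii iii iii iii iii iii iii iii iii iii iii, which concatenate to the answer.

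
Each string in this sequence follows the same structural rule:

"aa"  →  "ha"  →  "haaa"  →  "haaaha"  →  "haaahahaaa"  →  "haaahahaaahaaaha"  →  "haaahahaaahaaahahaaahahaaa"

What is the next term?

haaahahaaahaaahahaaahahaaahaaahahaaahaaaha

From term 3 onward, concatenate the last term with the second-to-last: ha·aa = haaa, haaa·ha = haaaha, …
The next term joins haaahahaaahaaahahaaahahaaa and haaahahaaahaaaha.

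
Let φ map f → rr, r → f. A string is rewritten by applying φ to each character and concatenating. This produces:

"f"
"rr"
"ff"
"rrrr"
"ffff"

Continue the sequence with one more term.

rrrrrrrr

Rewriting each symbol of ffff: f→rr, f→rr, f→rr, f→rr, which concatenates to rr rr rr rr.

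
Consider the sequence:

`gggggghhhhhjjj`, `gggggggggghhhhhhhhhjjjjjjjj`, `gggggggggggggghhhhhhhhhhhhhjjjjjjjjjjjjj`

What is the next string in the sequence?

gggggggggggggggggghhhhhhhhhhhhhhhhhjjjjjjjjjjjjjjjjjj

Term n consists of 4n+2 g's, followed by 4n+1 h's, followed by 5n-2 j's (n = 1, 2, …).
Setting n = 4 gives 18, 17, 18 characters in each block.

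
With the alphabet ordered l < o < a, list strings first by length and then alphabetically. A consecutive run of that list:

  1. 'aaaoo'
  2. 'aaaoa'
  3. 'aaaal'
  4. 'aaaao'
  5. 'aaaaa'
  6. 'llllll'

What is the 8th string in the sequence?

Continuing the enumeration 2 steps past llllll: llllll → lllllo → (answer).

llllla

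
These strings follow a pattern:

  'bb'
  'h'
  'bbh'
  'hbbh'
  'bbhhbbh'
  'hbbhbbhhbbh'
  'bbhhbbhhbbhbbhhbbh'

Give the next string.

hbbhbbhhbbhbbhhbbhhbbhbbhhbbh

From term 3 onward, concatenate the second-to-last term with the last: bb·h = bbh, h·bbh = hbbh, …
Continuing: hbbhbbhhbbh · bbhhbbhhbbhbbhhbbh gives term 8.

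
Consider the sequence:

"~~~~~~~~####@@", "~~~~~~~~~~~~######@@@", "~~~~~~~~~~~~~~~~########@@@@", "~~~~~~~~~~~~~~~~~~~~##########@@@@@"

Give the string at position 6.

~~~~~~~~~~~~~~~~~~~~~~~~~~~~##############@@@@@@@

Reading off run lengths: ~ runs 8, 12, 16, 20; # runs 4, 6, 8, 10; @ runs 2, 3, 4, 5 — each is linear in n, where the shown terms are n = 2, 3, 4, 5.
Setting n = 7 gives 28, 14, 7 characters in each block.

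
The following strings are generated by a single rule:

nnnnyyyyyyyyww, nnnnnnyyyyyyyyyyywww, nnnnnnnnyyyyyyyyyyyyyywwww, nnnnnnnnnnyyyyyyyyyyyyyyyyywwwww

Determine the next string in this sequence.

Reading off run lengths: n runs 4, 6, 8, 10; y runs 8, 11, 14, 17; w runs 2, 3, 4, 5 — each is linear in n, where the shown terms are n = 2, 3, 4, 5.
At n = 6 the blocks have lengths 12, 20, 6.

nnnnnnnnnnnnyyyyyyyyyyyyyyyyyyyywwwwww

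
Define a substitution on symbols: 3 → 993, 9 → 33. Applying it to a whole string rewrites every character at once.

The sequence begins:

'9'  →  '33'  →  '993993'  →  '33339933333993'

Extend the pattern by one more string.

99399399399333339939939939939933333993

Applying the rule to each of the 14 symbols of 33339933333993 gives the pieces 993 993 993 993 33 33 993 993 993 993 993 33 33 993, which concatenate to the answer.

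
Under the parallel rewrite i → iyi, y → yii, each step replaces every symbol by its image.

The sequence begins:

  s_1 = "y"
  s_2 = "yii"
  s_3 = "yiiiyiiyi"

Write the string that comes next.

yiiiyiiyiiyiyiiiyiiyiyiiiyi

Apply φ to yiiiyiiyi symbol by symbol: y→yii, i→iyi, i→iyi, i→iyi, y→yii, i→iyi, i→iyi, y→yii, i→iyi; joined: yii iyi iyi iyi yii iyi iyi yii iyi.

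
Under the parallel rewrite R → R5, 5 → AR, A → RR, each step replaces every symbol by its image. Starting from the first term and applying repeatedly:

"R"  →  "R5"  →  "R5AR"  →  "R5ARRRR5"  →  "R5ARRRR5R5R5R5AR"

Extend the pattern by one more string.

Rewriting the 16 symbols of R5ARRRR5R5R5R5AR one by one yields R5 AR RR R5 R5 R5 R5 AR R5 AR R5 AR R5 AR RR R5; concatenated:

R5ARRRR5R5R5R5ARR5ARR5ARR5ARRRR5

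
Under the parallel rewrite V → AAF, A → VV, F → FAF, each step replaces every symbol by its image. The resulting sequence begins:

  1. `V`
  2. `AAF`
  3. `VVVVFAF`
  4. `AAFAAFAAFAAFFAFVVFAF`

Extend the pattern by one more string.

VVVVFAFVVVVFAFVVVVFAFVVVVFAFFAFVVFAFAAFAAFFAFVVFAF

Replace each of the 20 characters of AAFAAFAAFAAFFAFVVFAF in place — VV VV FAF VV VV FAF VV VV FAF VV VV FAF FAF VV FAF AAF AAF FAF VV FAF — and concatenate.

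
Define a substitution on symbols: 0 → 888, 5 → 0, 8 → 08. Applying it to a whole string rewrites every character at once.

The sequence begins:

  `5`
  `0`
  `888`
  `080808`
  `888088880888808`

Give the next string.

080808888080808088880808080888808

Replace each of the 15 characters of 888088880888808 in place — 08 08 08 888 08 08 08 08 888 08 08 08 08 888 08 — and concatenate.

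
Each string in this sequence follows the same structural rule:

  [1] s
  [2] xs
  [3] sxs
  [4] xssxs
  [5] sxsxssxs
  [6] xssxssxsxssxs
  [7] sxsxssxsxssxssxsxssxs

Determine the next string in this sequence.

xssxssxsxssxssxsxssxsxssxssxsxssxs

Each term (from the third on) is the two preceding terms concatenated in order: term 3 = s·xs = sxs.
Continuing: xssxssxsxssxs · sxsxssxsxssxssxsxssxs gives term 8.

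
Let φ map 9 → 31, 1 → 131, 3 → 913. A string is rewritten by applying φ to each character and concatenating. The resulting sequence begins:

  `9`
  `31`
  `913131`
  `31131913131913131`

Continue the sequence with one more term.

Rewriting the 17 symbols of 31131913131913131 one by one yields 913 131 131 913 131 31 131 913 131 913 131 31 131 913 131 913 131; concatenated:

9131311319131313113191313191313131131913131913131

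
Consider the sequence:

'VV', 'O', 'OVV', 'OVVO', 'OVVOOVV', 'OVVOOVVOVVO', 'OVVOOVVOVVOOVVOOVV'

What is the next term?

Each term (from the third on) is the previous term followed by the one before it: term 3 = O·VV = OVV.
The next term joins OVVOOVVOVVOOVVOOVV and OVVOOVVOVVO.

OVVOOVVOVVOOVVOOVVOVVOOVVOVVO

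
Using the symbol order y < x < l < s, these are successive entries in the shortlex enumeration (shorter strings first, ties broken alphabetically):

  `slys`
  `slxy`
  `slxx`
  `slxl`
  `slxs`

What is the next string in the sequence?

The successor of slxs increments the rightmost position that isn't already s and resets every position after it to y.

slly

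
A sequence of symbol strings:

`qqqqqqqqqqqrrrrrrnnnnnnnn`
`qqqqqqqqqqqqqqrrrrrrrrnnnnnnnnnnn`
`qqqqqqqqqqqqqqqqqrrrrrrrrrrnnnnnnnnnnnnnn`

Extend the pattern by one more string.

Term n consists of 3n+2 q's, followed by 2n r's, followed by 3n-1 n's, where the shown terms are n = 3, 4, 5.
Setting n = 6 gives 20, 12, 17 characters in each block.

qqqqqqqqqqqqqqqqqqqqrrrrrrrrrrrrnnnnnnnnnnnnnnnnn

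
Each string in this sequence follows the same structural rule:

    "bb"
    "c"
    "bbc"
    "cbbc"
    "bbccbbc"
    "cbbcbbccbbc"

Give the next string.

From term 3 onward, concatenate the second-to-last term with the last: bb·c = bbc, c·bbc = cbbc, …
Continuing: bbccbbc · cbbcbbccbbc gives term 7.

bbccbbccbbcbbccbbc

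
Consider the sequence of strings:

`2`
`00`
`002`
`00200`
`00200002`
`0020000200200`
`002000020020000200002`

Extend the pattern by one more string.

0020000200200002000020020000200200

This is a Fibonacci-style word recurrence s(k) = s(k−1)·s(k−2): e.g. 00·2 = 002.
Continuing: 002000020020000200002 · 0020000200200 gives term 8.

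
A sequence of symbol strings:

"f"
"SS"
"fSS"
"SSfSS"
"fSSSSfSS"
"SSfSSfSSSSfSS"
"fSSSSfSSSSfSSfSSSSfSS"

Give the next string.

SSfSSfSSSSfSSfSSSSfSSSSfSSfSSSSfSS

From term 3 onward, concatenate the second-to-last term with the last: f·SS = fSS, SS·fSS = SSfSS, …
Continuing: SSfSSfSSSSfSS · fSSSSfSSSSfSSfSSSSfSS gives term 8.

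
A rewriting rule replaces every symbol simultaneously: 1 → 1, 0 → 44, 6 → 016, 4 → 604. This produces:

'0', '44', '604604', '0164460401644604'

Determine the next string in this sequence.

4410166046040164460444101660460401644604

Applying the rule to each of the 16 symbols of 0164460401644604 gives the pieces 44 1 016 604 604 016 44 604 44 1 016 604 604 016 44 604, which concatenate to the answer.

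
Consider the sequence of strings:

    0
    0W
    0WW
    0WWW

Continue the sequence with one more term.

0WWWW

Each term is the previous one with W appended.
One more step from 0WWW gives the answer.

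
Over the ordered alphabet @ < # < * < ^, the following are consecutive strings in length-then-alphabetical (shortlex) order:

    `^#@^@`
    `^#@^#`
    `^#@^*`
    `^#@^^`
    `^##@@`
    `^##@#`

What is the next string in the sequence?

Treat ^##@# as a base-4 numeral over the given alphabet and add one, carrying through any trailing ^'s.

^##@*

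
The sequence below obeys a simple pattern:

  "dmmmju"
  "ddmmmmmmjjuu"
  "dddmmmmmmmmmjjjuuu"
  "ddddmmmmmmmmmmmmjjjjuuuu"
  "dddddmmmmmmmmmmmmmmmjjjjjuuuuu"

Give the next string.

ddddddmmmmmmmmmmmmmmmmmmjjjjjjuuuuuu

Reading off run lengths: d runs 1, 2, 3, 4, 5; m runs 3, 6, 9, 12, 15; j runs 1, 2, 3, 4, 5; u runs 1, 2, 3, 4, 5 — each is linear in n (n = 1, 2, …).
Setting n = 6 gives 6, 18, 6, 6 characters in each block.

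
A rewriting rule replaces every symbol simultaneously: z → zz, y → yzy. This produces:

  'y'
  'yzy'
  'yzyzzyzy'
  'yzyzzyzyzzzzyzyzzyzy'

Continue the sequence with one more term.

Applying the rule to each of the 20 symbols of yzyzzyzyzzzzyzyzzyzy gives the pieces yzy zz yzy zz zz yzy zz yzy zz zz zz zz yzy zz yzy zz zz yzy zz yzy, which concatenate to the answer.

yzyzzyzyzzzzyzyzzyzyzzzzzzzzyzyzzyzyzzzzyzyzzyzy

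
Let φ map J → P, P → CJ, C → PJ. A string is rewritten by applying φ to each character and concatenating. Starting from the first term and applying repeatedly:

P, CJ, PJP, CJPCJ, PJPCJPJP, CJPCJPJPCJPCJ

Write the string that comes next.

Rewriting the 13 symbols of CJPCJPJPCJPCJ one by one yields PJ P CJ PJ P CJ P CJ PJ P CJ PJ P; concatenated:

PJPCJPJPCJPCJPJPCJPJP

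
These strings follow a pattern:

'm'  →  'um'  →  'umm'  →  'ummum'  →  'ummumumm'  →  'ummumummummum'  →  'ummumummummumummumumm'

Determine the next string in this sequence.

This is a Fibonacci-style word recurrence s(k) = s(k−1)·s(k−2): e.g. um·m = umm.
So term 8 is ummumummummumummumumm·ummumummummum.

ummumummummumummumummummumummummum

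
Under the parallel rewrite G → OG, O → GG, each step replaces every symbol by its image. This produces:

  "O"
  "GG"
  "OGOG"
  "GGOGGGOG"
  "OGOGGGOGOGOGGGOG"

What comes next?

Applying the rule to each of the 16 symbols of OGOGGGOGOGOGGGOG gives the pieces GG OG GG OG OG OG GG OG GG OG GG OG OG OG GG OG, which concatenate to the answer.

GGOGGGOGOGOGGGOGGGOGGGOGOGOGGGOG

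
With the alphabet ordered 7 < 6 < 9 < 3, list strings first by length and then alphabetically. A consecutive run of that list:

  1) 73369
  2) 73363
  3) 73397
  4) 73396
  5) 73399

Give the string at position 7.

Stepping forward 2 times from 73399: 73399 → 73393, then the target.

73337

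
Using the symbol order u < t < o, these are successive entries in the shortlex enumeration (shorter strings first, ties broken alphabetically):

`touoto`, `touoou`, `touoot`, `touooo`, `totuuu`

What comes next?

totuut

The successor of totuuu increments the rightmost position that isn't already o and resets every position after it to u.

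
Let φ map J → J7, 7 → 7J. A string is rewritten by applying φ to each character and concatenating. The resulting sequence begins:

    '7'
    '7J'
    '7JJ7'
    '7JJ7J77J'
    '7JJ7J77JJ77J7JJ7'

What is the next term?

7JJ7J77JJ77J7JJ7J77J7JJ77JJ7J77J

Replace each of the 16 characters of 7JJ7J77JJ77J7JJ7 in place — 7J J7 J7 7J J7 7J 7J J7 J7 7J 7J J7 7J J7 J7 7J — and concatenate.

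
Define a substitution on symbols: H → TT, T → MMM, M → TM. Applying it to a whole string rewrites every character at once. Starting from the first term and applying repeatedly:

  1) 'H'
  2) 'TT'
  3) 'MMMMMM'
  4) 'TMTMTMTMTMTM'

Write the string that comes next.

Rewriting each symbol of TMTMTMTMTMTM: T→MMM, M→TM, T→MMM, M→TM, T→MMM, M→TM, T→MMM, M→TM, T→MMM, M→TM, T→MMM, M→TM, which concatenates to MMM TM MMM TM MMM TM MMM TM MMM TM MMM TM.

MMMTMMMMTMMMMTMMMMTMMMMTMMMMTM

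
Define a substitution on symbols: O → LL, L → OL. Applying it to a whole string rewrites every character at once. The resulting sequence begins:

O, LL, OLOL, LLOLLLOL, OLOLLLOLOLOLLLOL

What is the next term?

LLOLLLOLOLOLLLOLLLOLLLOLOLOLLLOL

Applying the rule to each of the 16 symbols of OLOLLLOLOLOLLLOL gives the pieces LL OL LL OL OL OL LL OL LL OL LL OL OL OL LL OL, which concatenate to the answer.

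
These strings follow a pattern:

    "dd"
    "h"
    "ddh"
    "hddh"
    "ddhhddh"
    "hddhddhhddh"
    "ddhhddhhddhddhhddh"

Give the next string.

Each term (from the third on) is the two preceding terms concatenated in order: term 3 = dd·h = ddh.
Continuing: hddhddhhddh · ddhhddhhddhddhhddh gives term 8.

hddhddhhddhddhhddhhddhddhhddh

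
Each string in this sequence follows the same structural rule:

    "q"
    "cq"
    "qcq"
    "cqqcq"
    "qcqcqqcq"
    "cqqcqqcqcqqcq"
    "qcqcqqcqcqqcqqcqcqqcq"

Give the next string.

From term 3 onward, concatenate the second-to-last term with the last: q·cq = qcq, cq·qcq = cqqcq, …
The next term joins cqqcqqcqcqqcq and qcqcqqcqcqqcqqcqcqqcq.

cqqcqqcqcqqcqqcqcqqcqcqqcqqcqcqqcq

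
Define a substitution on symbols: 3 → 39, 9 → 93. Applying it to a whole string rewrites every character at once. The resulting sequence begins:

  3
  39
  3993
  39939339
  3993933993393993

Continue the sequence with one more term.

φ(3993933993393993) expands symbol-by-symbol to 39 93 93 39 93 39 39 93 93 39 39 93 39 93 93 39; joining the 16 pieces gives the next term.

39939339933939939339399339939339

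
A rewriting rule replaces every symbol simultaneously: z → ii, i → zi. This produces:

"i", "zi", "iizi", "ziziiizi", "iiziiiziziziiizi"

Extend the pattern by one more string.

Replace each of the 16 characters of iiziiiziziziiizi in place — zi zi ii zi zi zi ii zi ii zi ii zi zi zi ii zi — and concatenate.

ziziiiziziziiiziiiziiiziziziiizi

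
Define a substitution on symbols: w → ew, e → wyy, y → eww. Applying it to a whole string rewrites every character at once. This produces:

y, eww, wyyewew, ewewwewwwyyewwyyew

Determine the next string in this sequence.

wyyewwyyewewwyyewewewewwewwwyyewewewwewwwyyew

Replace each of the 18 characters of ewewwewwwyyewwyyew in place — wyy ew wyy ew ew wyy ew ew ew eww eww wyy ew ew eww eww wyy ew — and concatenate.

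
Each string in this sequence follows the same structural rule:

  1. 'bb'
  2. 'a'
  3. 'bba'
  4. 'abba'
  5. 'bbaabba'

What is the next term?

abbabbaabba

This is a Fibonacci-style word recurrence s(k) = s(k−2)·s(k−1): e.g. bb·a = bba.
Continuing: abba · bbaabba gives term 6.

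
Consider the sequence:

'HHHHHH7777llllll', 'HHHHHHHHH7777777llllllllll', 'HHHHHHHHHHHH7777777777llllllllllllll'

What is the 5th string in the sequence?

HHHHHHHHHHHHHHHHHH7777777777777777llllllllllllllllllllll

Reading off run lengths: H runs 6, 9, 12; 7 runs 4, 7, 10; l runs 6, 10, 14 — each is linear in n, where the shown terms are n = 2, 3, 4.
At n = 6 the blocks have lengths 18, 16, 22.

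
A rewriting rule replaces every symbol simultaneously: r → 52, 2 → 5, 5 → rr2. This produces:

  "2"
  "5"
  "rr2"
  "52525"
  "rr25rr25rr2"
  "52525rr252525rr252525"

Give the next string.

rr25rr25rr252525rr25rr25rr252525rr25rr25rr2

Replace each of the 21 characters of 52525rr252525rr252525 in place — rr2 5 rr2 5 rr2 52 52 5 rr2 5 rr2 5 rr2 52 52 5 rr2 5 rr2 5 rr2 — and concatenate.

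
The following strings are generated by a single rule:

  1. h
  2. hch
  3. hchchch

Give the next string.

hchchchchchchch

s(k+1) = s(k)·c·s(k) — each term doubles the last with 'c' between the halves.
One more doubling of hchchch gives the answer.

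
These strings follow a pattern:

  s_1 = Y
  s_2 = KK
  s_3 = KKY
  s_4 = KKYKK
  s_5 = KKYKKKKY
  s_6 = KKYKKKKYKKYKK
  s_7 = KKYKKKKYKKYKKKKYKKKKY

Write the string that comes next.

KKYKKKKYKKYKKKKYKKKKYKKYKKKKYKKYKK

This is a Fibonacci-style word recurrence s(k) = s(k−1)·s(k−2): e.g. KK·Y = KKY.
Continuing: KKYKKKKYKKYKKKKYKKKKY · KKYKKKKYKKYKK gives term 8.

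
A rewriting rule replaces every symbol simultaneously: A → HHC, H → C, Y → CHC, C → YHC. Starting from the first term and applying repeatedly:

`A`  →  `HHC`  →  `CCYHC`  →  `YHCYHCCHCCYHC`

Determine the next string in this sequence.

Rewriting the 13 symbols of YHCYHCCHCCYHC one by one yields CHC C YHC CHC C YHC YHC C YHC YHC CHC C YHC; concatenated:

CHCCYHCCHCCYHCYHCCYHCYHCCHCCYHC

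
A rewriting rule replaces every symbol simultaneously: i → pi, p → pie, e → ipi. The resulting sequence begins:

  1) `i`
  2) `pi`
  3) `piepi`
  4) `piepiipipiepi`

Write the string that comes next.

Replace each of the 13 characters of piepiipipiepi in place — pie pi ipi pie pi pi pie pi pie pi ipi pie pi — and concatenate.

piepiipipiepipipiepipiepiipipiepi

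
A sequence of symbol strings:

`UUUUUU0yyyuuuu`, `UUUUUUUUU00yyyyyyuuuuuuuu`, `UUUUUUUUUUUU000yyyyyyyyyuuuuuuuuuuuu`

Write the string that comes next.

UUUUUUUUUUUUUUU0000yyyyyyyyyyyyuuuuuuuuuuuuuuuu

Reading off run lengths: U runs 6, 9, 12; 0 runs 1, 2, 3; y runs 3, 6, 9; u runs 4, 8, 12 — each is linear in n (n = 1, 2, …).
Setting n = 4 gives 15, 4, 12, 16 characters in each block.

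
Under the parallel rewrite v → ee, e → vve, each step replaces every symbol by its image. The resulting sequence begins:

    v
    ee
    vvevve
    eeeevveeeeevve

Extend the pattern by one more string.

Replace each of the 14 characters of eeeevveeeeevve in place — vve vve vve vve ee ee vve vve vve vve vve ee ee vve — and concatenate.

vvevvevvevveeeeevvevvevvevvevveeeeevve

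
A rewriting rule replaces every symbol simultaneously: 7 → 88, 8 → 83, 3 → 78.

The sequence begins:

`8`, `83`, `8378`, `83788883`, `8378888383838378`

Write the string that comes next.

Rewriting the 16 symbols of 8378888383838378 one by one yields 83 78 88 83 83 83 83 78 83 78 83 78 83 78 88 83; concatenated:

83788883838383788378837883788883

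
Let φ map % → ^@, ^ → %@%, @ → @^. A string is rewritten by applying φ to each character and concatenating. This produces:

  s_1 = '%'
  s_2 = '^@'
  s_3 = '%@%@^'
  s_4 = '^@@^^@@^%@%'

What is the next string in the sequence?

%@%@^@^%@%%@%@^@^%@%^@@^^@

Apply φ to ^@@^^@@^%@% symbol by symbol: ^→%@%, @→@^, @→@^, ^→%@%, ^→%@%, @→@^, @→@^, ^→%@%, %→^@, @→@^, %→^@; joined: %@% @^ @^ %@% %@% @^ @^ %@% ^@ @^ ^@.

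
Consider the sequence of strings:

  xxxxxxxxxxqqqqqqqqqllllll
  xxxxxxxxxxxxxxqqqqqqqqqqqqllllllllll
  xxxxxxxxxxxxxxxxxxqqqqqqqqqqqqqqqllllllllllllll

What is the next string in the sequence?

The n-th term is 4n+2 x's then 3n+3 q's then 4n-2 l's, where the shown terms are n = 2, 3, 4.
For the next term, n = 5, so the run lengths are 22, 18, 18.

xxxxxxxxxxxxxxxxxxxxxxqqqqqqqqqqqqqqqqqqllllllllllllllllll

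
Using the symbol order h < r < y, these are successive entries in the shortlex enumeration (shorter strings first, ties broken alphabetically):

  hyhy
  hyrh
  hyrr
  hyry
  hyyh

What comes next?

Treat hyyh as a base-3 numeral over the given alphabet and add one, carrying through any trailing y's.

hyyr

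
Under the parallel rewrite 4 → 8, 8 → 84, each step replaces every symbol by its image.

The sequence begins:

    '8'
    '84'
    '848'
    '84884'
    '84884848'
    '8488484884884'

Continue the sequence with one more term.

Replace each of the 13 characters of 8488484884884 in place — 84 8 84 84 8 84 8 84 84 8 84 84 8 — and concatenate.

848848488488484884848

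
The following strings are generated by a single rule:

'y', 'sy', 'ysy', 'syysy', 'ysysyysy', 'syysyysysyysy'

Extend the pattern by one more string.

ysysyysysyysyysysyysy

Each term (from the third on) is the two preceding terms concatenated in order: term 3 = y·sy = ysy.
Continuing: ysysyysy · syysyysysyysy gives term 7.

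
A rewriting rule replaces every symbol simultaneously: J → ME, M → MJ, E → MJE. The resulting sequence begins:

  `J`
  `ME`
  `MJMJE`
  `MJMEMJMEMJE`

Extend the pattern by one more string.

Apply φ to MJMEMJMEMJE symbol by symbol: M→MJ, J→ME, M→MJ, E→MJE, M→MJ, J→ME, M→MJ, E→MJE, M→MJ, J→ME, E→MJE; joined: MJ ME MJ MJE MJ ME MJ MJE MJ ME MJE.

MJMEMJMJEMJMEMJMJEMJMEMJE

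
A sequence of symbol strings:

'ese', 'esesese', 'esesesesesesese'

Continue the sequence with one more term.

s(k+1) = s(k)·s·s(k) — each term doubles the last with 's' between the halves.
So the next term is two copies of esesesesesesese with 's' between the halves.

esesesesesesesesesesesesesesese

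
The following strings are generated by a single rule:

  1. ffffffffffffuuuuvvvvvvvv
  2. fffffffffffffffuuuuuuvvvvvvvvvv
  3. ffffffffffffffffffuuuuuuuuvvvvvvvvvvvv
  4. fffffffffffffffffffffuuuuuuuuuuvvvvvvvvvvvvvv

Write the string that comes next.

ffffffffffffffffffffffffuuuuuuuuuuuuvvvvvvvvvvvvvvvv

The n-th term is 3n+3 f's then 2n-2 u's then 2n+2 v's, where the shown terms are n = 3, 4, 5, 6.
At n = 7 the blocks have lengths 24, 12, 16.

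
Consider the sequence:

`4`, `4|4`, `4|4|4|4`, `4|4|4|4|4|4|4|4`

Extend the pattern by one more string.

Every step duplicates the string with '|' between the halves.
So the next term is two copies of 4|4|4|4|4|4|4|4 with '|' between the halves.

4|4|4|4|4|4|4|4|4|4|4|4|4|4|4|4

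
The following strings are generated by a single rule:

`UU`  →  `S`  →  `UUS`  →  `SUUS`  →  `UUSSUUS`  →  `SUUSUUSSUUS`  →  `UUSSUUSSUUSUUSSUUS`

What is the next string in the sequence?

This is a Fibonacci-style word recurrence s(k) = s(k−2)·s(k−1): e.g. UU·S = UUS.
So term 8 is SUUSUUSSUUS·UUSSUUSSUUSUUSSUUS.

SUUSUUSSUUSUUSSUUSSUUSUUSSUUS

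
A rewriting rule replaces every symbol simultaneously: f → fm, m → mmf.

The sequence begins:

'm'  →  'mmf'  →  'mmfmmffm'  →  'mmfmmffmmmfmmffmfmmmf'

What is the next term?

Replace each of the 21 characters of mmfmmffmmmfmmffmfmmmf in place — mmf mmf fm mmf mmf fm fm mmf mmf mmf fm mmf mmf fm fm mmf fm mmf mmf mmf fm — and concatenate.

mmfmmffmmmfmmffmfmmmfmmfmmffmmmfmmffmfmmmffmmmfmmfmmffm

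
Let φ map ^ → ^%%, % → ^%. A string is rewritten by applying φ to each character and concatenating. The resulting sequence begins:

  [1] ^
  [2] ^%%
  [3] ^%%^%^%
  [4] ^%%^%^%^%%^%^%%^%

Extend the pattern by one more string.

Replace each of the 17 characters of ^%%^%^%^%%^%^%%^% in place — ^%% ^% ^% ^%% ^% ^%% ^% ^%% ^% ^% ^%% ^% ^%% ^% ^% ^%% ^% — and concatenate.

^%%^%^%^%%^%^%%^%^%%^%^%^%%^%^%%^%^%^%%^%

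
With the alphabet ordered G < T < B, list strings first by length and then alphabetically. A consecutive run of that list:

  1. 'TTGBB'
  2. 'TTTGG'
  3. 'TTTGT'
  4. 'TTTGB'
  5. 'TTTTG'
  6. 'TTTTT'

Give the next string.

Treat TTTTT as a base-3 numeral over the given alphabet and add one, carrying through any trailing B's.

TTTTB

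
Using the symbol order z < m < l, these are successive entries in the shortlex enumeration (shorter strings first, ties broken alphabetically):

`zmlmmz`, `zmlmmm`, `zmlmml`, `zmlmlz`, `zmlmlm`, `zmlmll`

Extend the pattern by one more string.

Treat zmlmll as a base-3 numeral over the given alphabet and add one, carrying through any trailing l's.

zmllzz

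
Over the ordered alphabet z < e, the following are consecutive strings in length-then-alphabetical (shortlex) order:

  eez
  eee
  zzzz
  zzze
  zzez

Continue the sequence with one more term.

Treat zzez as a base-2 numeral over the given alphabet and add one, carrying through any trailing e's.

zzee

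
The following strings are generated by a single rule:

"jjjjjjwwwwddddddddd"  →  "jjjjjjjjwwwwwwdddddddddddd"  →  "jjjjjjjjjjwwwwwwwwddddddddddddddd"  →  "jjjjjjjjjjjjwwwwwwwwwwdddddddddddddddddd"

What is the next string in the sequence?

The n-th term is 2n j's then 2n-2 w's then 3n d's, where the shown terms are n = 3, 4, 5, 6.
For the next term, n = 7, so the run lengths are 14, 12, 21.

jjjjjjjjjjjjjjwwwwwwwwwwwwddddddddddddddddddddd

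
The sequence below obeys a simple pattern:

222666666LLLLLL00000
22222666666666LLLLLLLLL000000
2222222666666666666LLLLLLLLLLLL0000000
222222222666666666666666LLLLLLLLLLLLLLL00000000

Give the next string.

The n-th term is 2n-1 2's then 3n 6's then 3n L's then n+3 0's, where the shown terms are n = 2, 3, 4, 5.
For the next term, n = 6, so the run lengths are 11, 18, 18, 9.

22222222222666666666666666666LLLLLLLLLLLLLLLLLL000000000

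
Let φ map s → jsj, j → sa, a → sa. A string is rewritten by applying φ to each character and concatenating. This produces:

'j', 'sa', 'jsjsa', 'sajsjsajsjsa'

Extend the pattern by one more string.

jsjsasajsjsajsjsasajsjsajsjsa

Expanding sajsjsajsjsa: s→jsj, a→sa, j→sa, s→jsj, j→sa, s→jsj, a→sa, j→sa, s→jsj, j→sa, s→jsj, a→sa. Concatenated: jsj sa sa jsj sa jsj sa sa jsj sa jsj sa.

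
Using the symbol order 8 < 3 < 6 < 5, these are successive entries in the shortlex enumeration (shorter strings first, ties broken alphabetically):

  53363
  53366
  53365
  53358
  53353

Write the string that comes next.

The successor of 53353 increments the rightmost position that isn't already 5 and resets every position after it to 8.

53356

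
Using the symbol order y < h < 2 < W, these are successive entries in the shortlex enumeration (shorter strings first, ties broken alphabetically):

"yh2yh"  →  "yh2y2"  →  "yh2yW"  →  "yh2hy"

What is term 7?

Advancing 3 positions from yh2hy through yh2hy → yh2hh → yh2h2 reaches term 7.

yh2hW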